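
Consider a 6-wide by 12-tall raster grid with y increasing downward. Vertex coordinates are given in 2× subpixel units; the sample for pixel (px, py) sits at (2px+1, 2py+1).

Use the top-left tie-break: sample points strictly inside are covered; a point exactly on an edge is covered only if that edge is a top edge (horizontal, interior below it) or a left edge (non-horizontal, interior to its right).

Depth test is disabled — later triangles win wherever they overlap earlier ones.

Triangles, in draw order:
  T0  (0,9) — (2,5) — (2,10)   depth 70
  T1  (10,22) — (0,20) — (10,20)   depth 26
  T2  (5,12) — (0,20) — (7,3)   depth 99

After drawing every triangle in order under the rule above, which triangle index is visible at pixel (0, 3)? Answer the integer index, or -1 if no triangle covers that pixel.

T0:
  2·area = 10
  edge (0, 9)→(2, 5): d=(2,-4) top-left  bias=+0
  edge (2, 5)→(2, 10): d=(0,5) right/bottom  bias=-1
  edge (2, 10)→(0, 9): d=(-2,-1) top-left  bias=+0
    (1,1)@(3, 3): e=[0,-5,15] → ·  [on edge]
    (0,3)@(1, 7): e=[0,5,5] → █  [on edge]
    (1,3)@(3, 7): e=[8,-5,7] → ·
    (0,4)@(1, 9): e=[4,5,1] → █
    (1,4)@(3, 9): e=[12,-5,3] → ·
    (0,5)@(1, 11): e=[8,5,-3] → ·
  covered (2 px):
    · · · · · ·
    · · · · · ·
    · · · · · ·
    █ · · · · ·
    █ · · · · ·
    · · · · · ·
    · · · · · ·
    · · · · · ·
    · · · · · ·
    · · · · · ·
    · · · · · ·
    · · · · · ·
T1:
  2·area = 20
  edge (10, 22)→(0, 20): d=(-10,-2) top-left  bias=+0
  edge (0, 20)→(10, 20): d=(10,0) top-left  bias=+0
  edge (10, 20)→(10, 22): d=(0,2) right/bottom  bias=-1
    (2,10)@(5, 21): e=[0,10,10] → █  [on edge]
    (3,10)@(7, 21): e=[4,10,6] → █
    (4,10)@(9, 21): e=[8,10,2] → █
    (5,10)@(11, 21): e=[12,10,-2] → ·
    (2,11)@(5, 23): e=[-20,30,10] → ·
    (3,11)@(7, 23): e=[-16,30,6] → ·
    (4,11)@(9, 23): e=[-12,30,2] → ·
  covered (3 px):
    · · · · · ·
    · · · · · ·
    · · · · · ·
    · · · · · ·
    · · · · · ·
    · · · · · ·
    · · · · · ·
    · · · · · ·
    · · · · · ·
    · · · · · ·
    · · █ █ █ ·
    · · · · · ·
T2:
  2·area = 29
  edge (5, 12)→(0, 20): d=(-5,8) right/bottom  bias=-1
  edge (0, 20)→(7, 3): d=(7,-17) top-left  bias=+0
  edge (7, 3)→(5, 12): d=(-2,9) right/bottom  bias=-1
    (3,1)@(7, 3): e=[29,0,0] → ·  [on edge]
    (2,4)@(5, 9): e=[15,8,6] → █
    (3,4)@(7, 9): e=[-1,42,-12] → ·
    (2,5)@(5, 11): e=[5,22,2] → █
    (3,5)@(7, 11): e=[-11,56,-16] → ·
    (1,6)@(3, 13): e=[11,2,16] → █
    (2,6)@(5, 13): e=[-5,36,-2] → ·
    (1,7)@(3, 15): e=[1,16,12] → █
    (2,7)@(5, 15): e=[-15,50,-6] → ·
    (1,8)@(3, 17): e=[-9,30,8] → ·
    (1,10)@(3, 21): e=[-29,58,0] → ·  [on edge]
  covered (4 px):
    · · · · · ·
    · · · · · ·
    · · · · · ·
    · · · · · ·
    · · █ · · ·
    · · █ · · ·
    · █ · · · ·
    · █ · · · ·
    · · · · · ·
    · · · · · ·
    · · · · · ·
    · · · · · ·

Z-buffer (winner per pixel, '.' = empty):
  . . . . . .
  . . . . . .
  . . . . . .
  0 . . . . .
  0 . 2 . . .
  . . 2 . . .
  . 2 . . . .
  . 2 . . . .
  . . . . . .
  . . . . . .
  . . 1 1 1 .
  . . . . . .

Final: 0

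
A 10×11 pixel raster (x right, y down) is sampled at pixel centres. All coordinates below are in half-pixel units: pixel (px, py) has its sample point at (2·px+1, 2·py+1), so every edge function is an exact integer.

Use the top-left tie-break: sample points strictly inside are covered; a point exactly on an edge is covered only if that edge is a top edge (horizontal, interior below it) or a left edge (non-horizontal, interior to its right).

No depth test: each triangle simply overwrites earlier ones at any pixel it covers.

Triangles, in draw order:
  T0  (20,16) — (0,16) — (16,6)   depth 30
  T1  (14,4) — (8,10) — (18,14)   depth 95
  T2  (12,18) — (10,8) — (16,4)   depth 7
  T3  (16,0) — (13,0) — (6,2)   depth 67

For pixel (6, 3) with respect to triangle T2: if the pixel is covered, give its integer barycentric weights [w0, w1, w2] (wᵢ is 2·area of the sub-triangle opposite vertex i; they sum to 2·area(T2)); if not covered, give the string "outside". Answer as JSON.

T0:
  2·area = 200
  edge (20, 16)→(0, 16): d=(-20,0) right/bottom  bias=-1
  edge (0, 16)→(16, 6): d=(16,-10) top-left  bias=+0
  edge (16, 6)→(20, 16): d=(4,10) right/bottom  bias=-1
    (7,3)@(15, 7): e=[180,6,14] → #
    (8,3)@(17, 7): e=[180,26,-6] → ·
    (6,4)@(13, 9): e=[140,18,42] → #
    (8,4)@(17, 9): e=[140,58,2] → #
    (9,4)@(19, 9): e=[140,78,-18] → ·
    (4,5)@(9, 11): e=[100,10,90] → #
    (5,5)@(11, 11): e=[100,30,70] → #
    (9,5)@(19, 11): e=[100,110,-10] → ·
    (2,6)@(5, 13): e=[60,2,138] → #
    (3,6)@(7, 13): e=[60,22,118] → #
    (9,6)@(19, 13): e=[60,142,-2] → ·
    (1,7)@(3, 15): e=[20,14,166] → #
  covered (25 px):
    · · · · · · · · · ·
    · · · · · · · · · ·
    · · · · · · · · · ·
    · · · · · · · # · ·
    · · · · · · # # # ·
    · · · · # # # # # ·
    · · # # # # # # # ·
    · # # # # # # # # #
    · · · · · · · · · ·
    · · · · · · · · · ·
    · · · · · · · · · ·
T1:
  2·area = 84  (B↔C swapped to make it positive)
  edge (14, 4)→(18, 14): d=(4,10) right/bottom  bias=-1
  edge (18, 14)→(8, 10): d=(-10,-4) top-left  bias=+0
  edge (8, 10)→(14, 4): d=(6,-6) top-left  bias=+0
    (8,0)@(17, 1): e=[-42,126,0] → ·  [on edge]
    (7,1)@(15, 3): e=[-14,98,0] → ·  [on edge]
    (6,2)@(13, 5): e=[14,70,0] → #  [on edge]
    (7,2)@(15, 5): e=[-6,78,12] → ·
    (5,3)@(11, 7): e=[42,42,0] → #  [on edge]
    (7,3)@(15, 7): e=[2,58,24] → #
    (8,3)@(17, 7): e=[-18,66,36] → ·
    (4,4)@(9, 9): e=[70,14,0] → #  [on edge]
    (8,4)@(17, 9): e=[-10,46,48] → ·
    (3,5)@(7, 11): e=[98,-14,0] → ·  [on edge]
    (4,5)@(9, 11): e=[78,-6,12] → ·
    (5,5)@(11, 11): e=[58,2,24] → #
    (2,6)@(5, 13): e=[126,-42,0] → ·  [on edge]
    (1,7)@(3, 15): e=[154,-70,0] → ·  [on edge]
    (0,8)@(1, 17): e=[182,-98,0] → ·  [on edge]
  covered (12 px):
    · · · · · · · · · ·
    · · · · · · · · · ·
    · · · · · · # · · ·
    · · · · · # # # · ·
    · · · · # # # # · ·
    · · · · · # # # · ·
    · · · · · · · · # ·
    · · · · · · · · · ·
    · · · · · · · · · ·
    · · · · · · · · · ·
    · · · · · · · · · ·
T2:
  2·area = 68
  edge (12, 18)→(10, 8): d=(-2,-10) top-left  bias=+0
  edge (10, 8)→(16, 4): d=(6,-4) top-left  bias=+0
  edge (16, 4)→(12, 18): d=(-4,14) right/bottom  bias=-1
    (4,1)@(9, 3): e=[0,-34,102] → ·  [on edge]
    (7,2)@(15, 5): e=[56,2,10] → #
    (8,2)@(17, 5): e=[76,10,-18] → ·
    (6,3)@(13, 7): e=[32,6,30] → #
    (8,3)@(17, 7): e=[72,22,-26] → ·
    (5,4)@(11, 9): e=[8,10,50] → #
    (7,4)@(15, 9): e=[48,26,-6] → ·
    (5,5)@(11, 11): e=[4,22,42] → #
    (7,5)@(15, 11): e=[44,38,-14] → ·
    (5,6)@(11, 13): e=[0,34,34] → #  [on edge]
    (7,6)@(15, 13): e=[40,50,-22] → ·
    (5,7)@(11, 15): e=[-4,46,26] → ·
  covered (9 px):
    · · · · · · · · · ·
    · · · · · · · · · ·
    · · · · · · · # · ·
    · · · · · · # # · ·
    · · · · · # # · · ·
    · · · · · # # · · ·
    · · · · · # # · · ·
    · · · · · · · · · ·
    · · · · · · · · · ·
    · · · · · · · · · ·
    · · · · · · · · · ·
T3:
  2·area = 6  (B↔C swapped to make it positive)
  edge (16, 0)→(6, 2): d=(-10,2) right/bottom  bias=-1
  edge (6, 2)→(13, 0): d=(7,-2) top-left  bias=+0
  edge (13, 0)→(16, 0): d=(3,0) top-left  bias=+0
    (5,0)@(11, 1): e=[0,3,3] → ·  [on edge]
    (0,1)@(1, 3): e=[0,-3,9] → ·  [on edge]
  covered (0 px):
    · · · · · · · · · ·
    · · · · · · · · · ·
    · · · · · · · · · ·
    · · · · · · · · · ·
    · · · · · · · · · ·
    · · · · · · · · · ·
    · · · · · · · · · ·
    · · · · · · · · · ·
    · · · · · · · · · ·
    · · · · · · · · · ·
    · · · · · · · · · ·

Final: [6,30,32]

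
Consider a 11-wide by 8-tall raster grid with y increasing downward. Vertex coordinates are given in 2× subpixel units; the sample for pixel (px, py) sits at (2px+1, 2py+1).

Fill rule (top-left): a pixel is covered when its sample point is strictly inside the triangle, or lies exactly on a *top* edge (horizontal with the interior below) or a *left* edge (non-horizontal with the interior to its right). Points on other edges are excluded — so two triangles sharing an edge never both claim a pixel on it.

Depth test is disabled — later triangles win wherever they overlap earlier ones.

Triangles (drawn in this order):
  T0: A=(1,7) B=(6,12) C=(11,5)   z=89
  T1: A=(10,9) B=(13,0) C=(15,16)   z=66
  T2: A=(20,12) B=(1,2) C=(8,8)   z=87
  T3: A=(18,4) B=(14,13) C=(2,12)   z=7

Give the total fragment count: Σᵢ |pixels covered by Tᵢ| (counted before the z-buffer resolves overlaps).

T0:
  2·area = 60  (B↔C swapped to make it positive)
  edge (1, 7)→(11, 5): d=(10,-2) top-left  bias=+0
  edge (11, 5)→(6, 12): d=(-5,7) right/bottom  bias=-1
  edge (6, 12)→(1, 7): d=(-5,-5) top-left  bias=+0
    (10,1)@(21, 3): e=[0,-60,120] → ·  [on edge]
    (5,2)@(11, 5): e=[0,0,60] → ·  [on edge]
    (0,3)@(1, 7): e=[0,60,0] → #  [on edge]
    (1,3)@(3, 7): e=[4,46,10] → #
    (2,3)@(5, 7): e=[8,32,20] → #
    (3,3)@(7, 7): e=[12,18,30] → #
    (4,3)@(9, 7): e=[16,4,40] → #
    (5,3)@(11, 7): e=[20,-10,50] → ·
    (0,4)@(1, 9): e=[20,50,-10] → ·
    (1,4)@(3, 9): e=[24,36,0] → #  [on edge]
    (4,4)@(9, 9): e=[36,-6,30] → ·
    (1,5)@(3, 11): e=[44,26,-10] → ·
    (2,5)@(5, 11): e=[48,12,0] → #  [on edge]
    (3,6)@(7, 13): e=[72,-12,0] → ·  [on edge]
    (4,7)@(9, 15): e=[96,-36,0] → ·  [on edge]
  covered (9 px):
    · · · · · · · · · · ·
    · · · · · · · · · · ·
    · · · · · · · · · · ·
    # # # # # · · · · · ·
    · # # # · · · · · · ·
    · · # · · · · · · · ·
    · · · · · · · · · · ·
    · · · · · · · · · · ·
T1:
  2·area = 66
  edge (10, 9)→(13, 0): d=(3,-9) top-left  bias=+0
  edge (13, 0)→(15, 16): d=(2,16) right/bottom  bias=-1
  edge (15, 16)→(10, 9): d=(-5,-7) top-left  bias=+0
    (6,0)@(13, 1): e=[3,2,61] → #
    (7,0)@(15, 1): e=[21,-30,75] → ·
    (6,1)@(13, 3): e=[9,6,51] → #
    (7,1)@(15, 3): e=[27,-26,65] → ·
    (6,2)@(13, 5): e=[15,10,41] → #
    (7,2)@(15, 5): e=[33,-22,55] → ·
    (5,3)@(11, 7): e=[3,46,17] → #
    (7,3)@(15, 7): e=[39,-18,45] → ·
    (5,4)@(11, 9): e=[9,50,7] → #
    (7,4)@(15, 9): e=[45,-14,35] → ·
    (5,5)@(11, 11): e=[15,54,-3] → ·
    (6,5)@(13, 11): e=[33,22,11] → #
  covered (9 px):
    · · · · · · # · · · ·
    · · · · · · # · · · ·
    · · · · · · # · · · ·
    · · · · · # # · · · ·
    · · · · · # # · · · ·
    · · · · · · # · · · ·
    · · · · · · # · · · ·
    · · · · · · · · · · ·
T2:
  2·area = 44  (B↔C swapped to make it positive)
  edge (20, 12)→(8, 8): d=(-12,-4) top-left  bias=+0
  edge (8, 8)→(1, 2): d=(-7,-6) top-left  bias=+0
  edge (1, 2)→(20, 12): d=(19,10) right/bottom  bias=-1
    (2,2)@(5, 5): e=[24,3,17] → #
    (3,2)@(7, 5): e=[32,15,-3] → ·
    (2,3)@(5, 7): e=[0,-11,55] → ·  [on edge]
    (3,3)@(7, 7): e=[8,1,35] → #
    (4,3)@(9, 7): e=[16,13,15] → #
    (5,3)@(11, 7): e=[24,25,-5] → ·
    (3,4)@(7, 9): e=[-16,-13,73] → ·
    (4,4)@(9, 9): e=[-8,-1,53] → ·
    (5,4)@(11, 9): e=[0,11,33] → #  [on edge]
    (6,4)@(13, 9): e=[8,23,13] → #
    (7,4)@(15, 9): e=[16,35,-7] → ·
    (5,5)@(11, 11): e=[-24,-3,71] → ·
    (8,5)@(17, 11): e=[0,33,11] → #  [on edge]
  covered (6 px):
    · · · · · · · · · · ·
    · · · · · · · · · · ·
    · · # · · · · · · · ·
    · · · # # · · · · · ·
    · · · · · # # · · · ·
    · · · · · · · · # · ·
    · · · · · · · · · · ·
    · · · · · · · · · · ·
T3:
  2·area = 112
  edge (18, 4)→(14, 13): d=(-4,9) right/bottom  bias=-1
  edge (14, 13)→(2, 12): d=(-12,-1) top-left  bias=+0
  edge (2, 12)→(18, 4): d=(16,-8) top-left  bias=+0
    (8,2)@(17, 5): e=[5,99,8] → #
    (9,2)@(19, 5): e=[-13,101,24] → ·
    (6,3)@(13, 7): e=[33,71,8] → #
    (7,3)@(15, 7): e=[15,73,24] → #
    (8,3)@(17, 7): e=[-3,75,40] → ·
    (4,4)@(9, 9): e=[61,43,8] → #
    (5,4)@(11, 9): e=[43,45,24] → #
    (8,4)@(17, 9): e=[-11,51,72] → ·
    (2,5)@(5, 11): e=[89,15,8] → #
    (3,5)@(7, 11): e=[71,17,24] → #
    (7,5)@(15, 11): e=[-1,25,88] → ·
    (2,6)@(5, 13): e=[81,-9,40] → ·
  covered (12 px):
    · · · · · · · · · · ·
    · · · · · · · · · · ·
    · · · · · · · · # · ·
    · · · · · · # # · · ·
    · · · · # # # # · · ·
    · · # # # # # · · · ·
    · · · · · · · · · · ·
    · · · · · · · · · · ·

Final: 36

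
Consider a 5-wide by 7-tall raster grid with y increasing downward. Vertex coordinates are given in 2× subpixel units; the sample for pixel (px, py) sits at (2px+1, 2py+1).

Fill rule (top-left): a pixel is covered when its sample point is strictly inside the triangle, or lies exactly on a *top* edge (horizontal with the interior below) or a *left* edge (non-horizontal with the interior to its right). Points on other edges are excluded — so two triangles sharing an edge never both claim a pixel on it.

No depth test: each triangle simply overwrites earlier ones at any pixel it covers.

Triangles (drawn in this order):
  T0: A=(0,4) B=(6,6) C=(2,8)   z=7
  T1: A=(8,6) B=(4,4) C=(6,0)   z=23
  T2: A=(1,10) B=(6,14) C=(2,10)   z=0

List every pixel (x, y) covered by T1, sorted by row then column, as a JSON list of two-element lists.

T0:
  2·area = 20
  edge (0, 4)→(6, 6): d=(6,2) right/bottom  bias=-1
  edge (6, 6)→(2, 8): d=(-4,2) right/bottom  bias=-1
  edge (2, 8)→(0, 4): d=(-2,-4) top-left  bias=+0
    (0,2)@(1, 5): e=[4,14,2] → █
    (1,2)@(3, 5): e=[0,10,10] → ·  [on edge]
    (0,3)@(1, 7): e=[16,6,-2] → ·
    (1,3)@(3, 7): e=[12,2,6] → █
    (2,3)@(5, 7): e=[8,-2,14] → ·
    (4,3)@(9, 7): e=[0,-10,30] → ·  [on edge]
    (1,4)@(3, 9): e=[24,-6,2] → ·
  covered (2 px):
    · · · · ·
    · · · · ·
    █ · · · ·
    · █ · · ·
    · · · · ·
    · · · · ·
    · · · · ·
T1:
  2·area = 20
  edge (8, 6)→(4, 4): d=(-4,-2) top-left  bias=+0
  edge (4, 4)→(6, 0): d=(2,-4) top-left  bias=+0
  edge (6, 0)→(8, 6): d=(2,6) right/bottom  bias=-1
    (2,1)@(5, 3): e=[6,2,12] → █
    (3,1)@(7, 3): e=[10,10,0] → ·  [on edge]
    (2,2)@(5, 5): e=[-2,6,16] → ·
    (3,2)@(7, 5): e=[2,14,4] → █
    (4,2)@(9, 5): e=[6,22,-8] → ·
    (3,3)@(7, 7): e=[-6,18,8] → ·
    (4,4)@(9, 9): e=[-10,30,0] → ·  [on edge]
  covered (2 px):
    · · · · ·
    · · █ · ·
    · · · █ ·
    · · · · ·
    · · · · ·
    · · · · ·
    · · · · ·
T2:
  2·area = 4  (B↔C swapped to make it positive)
  edge (1, 10)→(2, 10): d=(1,0) top-left  bias=+0
  edge (2, 10)→(6, 14): d=(4,4) right/bottom  bias=-1
  edge (6, 14)→(1, 10): d=(-5,-4) top-left  bias=+0
    (0,4)@(1, 9): e=[-1,0,5] → ·  [on edge]
    (1,5)@(3, 11): e=[1,0,3] → ·  [on edge]
    (2,6)@(5, 13): e=[3,0,1] → ·  [on edge]
  covered (0 px):
    · · · · ·
    · · · · ·
    · · · · ·
    · · · · ·
    · · · · ·
    · · · · ·
    · · · · ·

Answer: [[2,1],[3,2]]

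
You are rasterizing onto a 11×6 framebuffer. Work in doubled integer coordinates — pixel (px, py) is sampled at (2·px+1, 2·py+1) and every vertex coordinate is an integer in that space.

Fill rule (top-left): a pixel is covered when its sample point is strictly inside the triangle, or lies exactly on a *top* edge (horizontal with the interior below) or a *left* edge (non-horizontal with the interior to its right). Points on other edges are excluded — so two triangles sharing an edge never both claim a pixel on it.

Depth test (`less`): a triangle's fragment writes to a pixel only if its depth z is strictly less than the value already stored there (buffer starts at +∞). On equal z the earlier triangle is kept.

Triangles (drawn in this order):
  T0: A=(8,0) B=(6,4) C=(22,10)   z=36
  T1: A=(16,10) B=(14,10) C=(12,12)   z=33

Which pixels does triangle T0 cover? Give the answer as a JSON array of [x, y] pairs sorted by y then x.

T0:
  2·area = 76  (B↔C swapped to make it positive)
  edge (8, 0)→(22, 10): d=(14,10) right/bottom  bias=-1
  edge (22, 10)→(6, 4): d=(-16,-6) top-left  bias=+0
  edge (6, 4)→(8, 0): d=(2,-4) top-left  bias=+0
    (4,0)@(9, 1): e=[4,66,6] → #
    (5,0)@(11, 1): e=[-16,78,14] → ·
    (3,1)@(7, 3): e=[52,22,2] → #
    (5,1)@(11, 3): e=[12,46,18] → #
    (6,1)@(13, 3): e=[-8,58,26] → ·
    (3,2)@(7, 5): e=[80,-10,6] → ·
    (4,2)@(9, 5): e=[60,2,14] → #
    (6,2)@(13, 5): e=[20,26,30] → #
    (7,2)@(15, 5): e=[0,38,38] → ·  [on edge]
    (4,3)@(9, 7): e=[88,-30,18] → ·
    (5,3)@(11, 7): e=[68,-18,26] → ·
    (6,3)@(13, 7): e=[48,-6,34] → ·
  covered (9 px):
    · · · · # · · · · · ·
    · · · # # # · · · · ·
    · · · · # # # · · · ·
    · · · · · · · # # · ·
    · · · · · · · · · · ·
    · · · · · · · · · · ·
T1:
  2·area = 4  (B↔C swapped to make it positive)
  edge (16, 10)→(12, 12): d=(-4,2) right/bottom  bias=-1
  edge (12, 12)→(14, 10): d=(2,-2) top-left  bias=+0
  edge (14, 10)→(16, 10): d=(2,0) top-left  bias=+0
    (10,1)@(21, 3): e=[18,0,-14] → ·  [on edge]
    (9,2)@(19, 5): e=[14,0,-10] → ·  [on edge]
    (8,3)@(17, 7): e=[10,0,-6] → ·  [on edge]
    (7,4)@(15, 9): e=[6,0,-2] → ·  [on edge]
    (6,5)@(13, 11): e=[2,0,2] → #  [on edge]
    (7,5)@(15, 11): e=[-2,4,2] → ·
  covered (1 px):
    · · · · · · · · · · ·
    · · · · · · · · · · ·
    · · · · · · · · · · ·
    · · · · · · · · · · ·
    · · · · · · · · · · ·
    · · · · · · # · · · ·

Final: [[4,0],[3,1],[4,1],[5,1],[4,2],[5,2],[6,2],[7,3],[8,3]]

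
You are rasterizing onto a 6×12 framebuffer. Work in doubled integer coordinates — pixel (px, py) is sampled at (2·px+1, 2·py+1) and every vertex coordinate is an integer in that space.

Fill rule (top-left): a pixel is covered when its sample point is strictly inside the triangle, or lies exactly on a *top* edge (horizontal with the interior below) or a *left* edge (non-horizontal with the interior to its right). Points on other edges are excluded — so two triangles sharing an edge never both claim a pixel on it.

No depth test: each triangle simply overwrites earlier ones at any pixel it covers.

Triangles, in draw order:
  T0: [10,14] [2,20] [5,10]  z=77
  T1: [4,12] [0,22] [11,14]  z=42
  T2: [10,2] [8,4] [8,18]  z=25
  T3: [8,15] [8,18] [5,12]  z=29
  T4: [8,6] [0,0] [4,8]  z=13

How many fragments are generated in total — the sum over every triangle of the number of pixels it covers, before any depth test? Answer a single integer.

T0:
  2·area = 62
  edge (10, 14)→(2, 20): d=(-8,6) right/bottom  bias=-1
  edge (2, 20)→(5, 10): d=(3,-10) top-left  bias=+0
  edge (5, 10)→(10, 14): d=(5,4) right/bottom  bias=-1
    (2,5)@(5, 11): e=[54,3,5] → X
    (3,5)@(7, 11): e=[42,23,-3] → .
    (2,6)@(5, 13): e=[38,9,15] → X
    (3,6)@(7, 13): e=[26,29,7] → X
    (4,6)@(9, 13): e=[14,49,-1] → .
    (2,7)@(5, 15): e=[22,15,25] → X
    (4,7)@(9, 15): e=[-2,55,9] → .
    (1,8)@(3, 17): e=[18,1,43] → X
    (3,8)@(7, 17): e=[-6,41,27] → .
    (1,9)@(3, 19): e=[2,7,53] → X
    (2,9)@(5, 19): e=[-10,27,45] → .
    (1,10)@(3, 21): e=[-14,13,63] → .
  covered (8 px):
    . . . . . .
    . . . . . .
    . . . . . .
    . . . . . .
    . . . . . .
    . . X . . .
    . . X X . .
    . . X X . .
    . X X . . .
    . X . . . .
    . . . . . .
    . . . . . .
T1:
  2·area = 78  (B↔C swapped to make it positive)
  edge (4, 12)→(11, 14): d=(7,2) right/bottom  bias=-1
  edge (11, 14)→(0, 22): d=(-11,8) right/bottom  bias=-1
  edge (0, 22)→(4, 12): d=(4,-10) top-left  bias=+0
    (2,6)@(5, 13): e=[5,59,14] → X
    (3,6)@(7, 13): e=[1,43,34] → X
    (4,6)@(9, 13): e=[-3,27,54] → .
    (1,7)@(3, 15): e=[23,53,2] → X
    (4,7)@(9, 15): e=[11,5,62] → X
    (5,7)@(11, 15): e=[7,-11,82] → .
    (1,8)@(3, 17): e=[37,31,10] → X
    (3,8)@(7, 17): e=[29,-1,50] → .
    (4,8)@(9, 17): e=[25,-17,70] → .
    (1,9)@(3, 19): e=[51,9,18] → X
    (2,9)@(5, 19): e=[47,-7,38] → .
    (0,10)@(1, 21): e=[69,3,6] → X
  covered (10 px):
    . . . . . .
    . . . . . .
    . . . . . .
    . . . . . .
    . . . . . .
    . . . . . .
    . . X X . .
    . X X X X .
    . X X . . .
    . X . . . .
    X . . . . .
    . . . . . .
T2:
  2·area = 28  (B↔C swapped to make it positive)
  edge (10, 2)→(8, 18): d=(-2,16) right/bottom  bias=-1
  edge (8, 18)→(8, 4): d=(0,-14) top-left  bias=+0
  edge (8, 4)→(10, 2): d=(2,-2) top-left  bias=+0
    (5,0)@(11, 1): e=[-14,42,0] → .  [on edge]
    (4,1)@(9, 3): e=[14,14,0] → X  [on edge]
    (5,1)@(11, 3): e=[-18,42,4] → .
    (3,2)@(7, 5): e=[42,-14,0] → .  [on edge]
    (4,2)@(9, 5): e=[10,14,4] → X
    (5,2)@(11, 5): e=[-22,42,8] → .
    (2,3)@(5, 7): e=[70,-42,0] → .  [on edge]
    (4,3)@(9, 7): e=[6,14,8] → X
    (5,3)@(11, 7): e=[-26,42,12] → .
    (1,4)@(3, 9): e=[98,-70,0] → .  [on edge]
    (4,4)@(9, 9): e=[2,14,12] → X
    (5,4)@(11, 9): e=[-30,42,16] → .
    (0,5)@(1, 11): e=[126,-98,0] → .  [on edge]
  covered (4 px):
    . . . . . .
    . . . . X .
    . . . . X .
    . . . . X .
    . . . . X .
    . . . . . .
    . . . . . .
    . . . . . .
    . . . . . .
    . . . . . .
    . . . . . .
    . . . . . .
T3:
  2·area = 9
  edge (8, 15)→(8, 18): d=(0,3) right/bottom  bias=-1
  edge (8, 18)→(5, 12): d=(-3,-6) top-left  bias=+0
  edge (5, 12)→(8, 15): d=(3,3) right/bottom  bias=-1
    (3,7)@(7, 15): e=[3,3,3] → X
    (4,7)@(9, 15): e=[-3,15,-3] → .
    (3,8)@(7, 17): e=[3,-3,9] → .
  covered (1 px):
    . . . . . .
    . . . . . .
    . . . . . .
    . . . . . .
    . . . . . .
    . . . . . .
    . . . . . .
    . . . X . .
    . . . . . .
    . . . . . .
    . . . . . .
    . . . . . .
T4:
  2·area = 40  (B↔C swapped to make it positive)
  edge (8, 6)→(4, 8): d=(-4,2) right/bottom  bias=-1
  edge (4, 8)→(0, 0): d=(-4,-8) top-left  bias=+0
  edge (0, 0)→(8, 6): d=(8,6) right/bottom  bias=-1
    (0,0)@(1, 1): e=[34,4,2] → X
    (1,0)@(3, 1): e=[30,20,-10] → .
    (0,1)@(1, 3): e=[26,-4,18] → .
    (1,1)@(3, 3): e=[22,12,6] → X
    (2,1)@(5, 3): e=[18,28,-6] → .
    (1,2)@(3, 5): e=[14,4,22] → X
    (2,2)@(5, 5): e=[10,20,10] → X
    (3,2)@(7, 5): e=[6,36,-2] → .
    (1,3)@(3, 7): e=[6,-4,38] → .
    (2,3)@(5, 7): e=[2,12,26] → X
    (3,3)@(7, 7): e=[-2,28,14] → .
    (2,4)@(5, 9): e=[-6,4,42] → .
  covered (5 px):
    X . . . . .
    . X . . . .
    . X X . . .
    . . X . . .
    . . . . . .
    . . . . . .
    . . . . . .
    . . . . . .
    . . . . . .
    . . . . . .
    . . . . . .
    . . . . . .

Result: 28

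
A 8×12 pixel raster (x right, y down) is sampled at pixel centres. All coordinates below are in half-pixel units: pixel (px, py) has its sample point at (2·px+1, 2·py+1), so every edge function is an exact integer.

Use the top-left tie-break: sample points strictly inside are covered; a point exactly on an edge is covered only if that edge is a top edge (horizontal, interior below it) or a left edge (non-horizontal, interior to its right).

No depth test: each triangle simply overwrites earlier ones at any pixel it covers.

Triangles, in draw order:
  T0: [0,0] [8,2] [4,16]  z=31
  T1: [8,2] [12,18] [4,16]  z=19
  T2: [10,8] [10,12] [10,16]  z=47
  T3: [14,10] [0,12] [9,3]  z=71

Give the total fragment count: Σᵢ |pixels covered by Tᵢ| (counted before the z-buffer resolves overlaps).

T0:
  2·area = 120
  edge (0, 0)→(8, 2): d=(8,2) right/bottom  bias=-1
  edge (8, 2)→(4, 16): d=(-4,14) right/bottom  bias=-1
  edge (4, 16)→(0, 0): d=(-4,-16) top-left  bias=+0
    (0,0)@(1, 1): e=[6,102,12] → X
    (1,0)@(3, 1): e=[2,74,44] → X
    (2,0)@(5, 1): e=[-2,46,76] → .
    (0,1)@(1, 3): e=[22,94,4] → X
    (2,1)@(5, 3): e=[14,38,68] → X
    (3,1)@(7, 3): e=[10,10,100] → X
    (4,1)@(9, 3): e=[6,-18,132] → .
    (0,2)@(1, 5): e=[38,86,-4] → .
    (1,2)@(3, 5): e=[34,58,28] → X
    (4,2)@(9, 5): e=[22,-26,124] → .
    (1,3)@(3, 7): e=[50,50,20] → X
    (3,3)@(7, 7): e=[42,-6,84] → .
  covered (15 px):
    X X . . . . . .
    X X X X . . . .
    . X X X . . . .
    . X X . . . . .
    . X X . . . . .
    . X X . . . . .
    . . . . . . . .
    . . . . . . . .
    . . . . . . . .
    . . . . . . . .
    . . . . . . . .
    . . . . . . . .
T1:
  2·area = 120
  edge (8, 2)→(12, 18): d=(4,16) right/bottom  bias=-1
  edge (12, 18)→(4, 16): d=(-8,-2) top-left  bias=+0
  edge (4, 16)→(8, 2): d=(4,-14) top-left  bias=+0
    (3,3)@(7, 7): e=[36,78,6] → X
    (4,3)@(9, 7): e=[4,82,34] → X
    (5,3)@(11, 7): e=[-28,86,62] → .
    (3,4)@(7, 9): e=[44,62,14] → X
    (5,4)@(11, 9): e=[-20,70,70] → .
    (3,5)@(7, 11): e=[52,46,22] → X
    (5,5)@(11, 11): e=[-12,54,78] → .
    (2,6)@(5, 13): e=[92,26,2] → X
    (5,6)@(11, 13): e=[-4,38,86] → .
    (2,7)@(5, 15): e=[100,10,10] → X
    (5,7)@(11, 15): e=[4,22,94] → X
    (6,7)@(13, 15): e=[-28,26,122] → .
  covered (15 px):
    . . . . . . . .
    . . . . . . . .
    . . . . . . . .
    . . . X X . . .
    . . . X X . . .
    . . . X X . . .
    . . X X X . . .
    . . X X X X . .
    . . . . X X . .
    . . . . . . . .
    . . . . . . . .
    . . . . . . . .
T2:
  degenerate (2·area = 0) — covers nothing
T3:
  2·area = 108
  edge (14, 10)→(0, 12): d=(-14,2) right/bottom  bias=-1
  edge (0, 12)→(9, 3): d=(9,-9) top-left  bias=+0
  edge (9, 3)→(14, 10): d=(5,7) right/bottom  bias=-1
    (5,0)@(11, 1): e=[132,0,-24] → .  [on edge]
    (4,1)@(9, 3): e=[108,0,0] → .  [on edge]
    (3,2)@(7, 5): e=[84,0,24] → X  [on edge]
    (4,2)@(9, 5): e=[80,18,10] → X
    (5,2)@(11, 5): e=[76,36,-4] → .
    (2,3)@(5, 7): e=[60,0,48] → X  [on edge]
    (5,3)@(11, 7): e=[48,54,6] → X
    (6,3)@(13, 7): e=[44,72,-8] → .
    (1,4)@(3, 9): e=[36,0,72] → X  [on edge]
    (6,4)@(13, 9): e=[16,90,2] → X
    (7,4)@(15, 9): e=[12,108,-12] → .
    (0,5)@(1, 11): e=[12,0,96] → X  [on edge]
    (3,5)@(7, 11): e=[0,54,54] → .  [on edge]
  covered (15 px):
    . . . . . . . .
    . . . . . . . .
    . . . X X . . .
    . . X X X X . .
    . X X X X X X .
    X X X . . . . .
    . . . . . . . .
    . . . . . . . .
    . . . . . . . .
    . . . . . . . .
    . . . . . . . .
    . . . . . . . .

Answer: 45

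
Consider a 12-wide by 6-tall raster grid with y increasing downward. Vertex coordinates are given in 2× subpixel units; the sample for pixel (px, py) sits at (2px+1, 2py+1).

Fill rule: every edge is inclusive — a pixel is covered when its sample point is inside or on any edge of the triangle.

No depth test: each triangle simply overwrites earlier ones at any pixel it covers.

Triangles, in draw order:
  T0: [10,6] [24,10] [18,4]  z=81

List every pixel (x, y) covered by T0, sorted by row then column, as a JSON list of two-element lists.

T0:
  2·area = 60  (B↔C swapped to make it positive)
  edge (10, 6)→(18, 4): d=(8,-2) inclusive
  edge (18, 4)→(24, 10): d=(6,6) inclusive
  edge (24, 10)→(10, 6): d=(-14,-4) inclusive
    (7,0)@(15, 1): e=[-30,0,90] → ·  [on edge]
    (8,1)@(17, 3): e=[-10,0,70] → ·  [on edge]
    (7,2)@(15, 5): e=[2,24,34] → █
    (8,2)@(17, 5): e=[6,12,42] → █
    (9,2)@(19, 5): e=[10,0,50] → █  [on edge]
    (10,2)@(21, 5): e=[14,-12,58] → ·
    (7,3)@(15, 7): e=[18,36,6] → █
    (10,3)@(21, 7): e=[30,0,30] → █  [on edge]
    (11,3)@(23, 7): e=[34,-12,38] → ·
    (7,4)@(15, 9): e=[34,48,-22] → ·
    (8,4)@(17, 9): e=[38,36,-14] → ·
    (9,4)@(19, 9): e=[42,24,-6] → ·
    (11,4)@(23, 9): e=[50,0,10] → █  [on edge]
  covered (9 px):
    · · · · · · · · · · · ·
    · · · · · · · · · · · ·
    · · · · · · · █ █ █ · ·
    · · · · · · · █ █ █ █ ·
    · · · · · · · · · · █ █
    · · · · · · · · · · · ·

Answer: [[7,2],[8,2],[9,2],[7,3],[8,3],[9,3],[10,3],[10,4],[11,4]]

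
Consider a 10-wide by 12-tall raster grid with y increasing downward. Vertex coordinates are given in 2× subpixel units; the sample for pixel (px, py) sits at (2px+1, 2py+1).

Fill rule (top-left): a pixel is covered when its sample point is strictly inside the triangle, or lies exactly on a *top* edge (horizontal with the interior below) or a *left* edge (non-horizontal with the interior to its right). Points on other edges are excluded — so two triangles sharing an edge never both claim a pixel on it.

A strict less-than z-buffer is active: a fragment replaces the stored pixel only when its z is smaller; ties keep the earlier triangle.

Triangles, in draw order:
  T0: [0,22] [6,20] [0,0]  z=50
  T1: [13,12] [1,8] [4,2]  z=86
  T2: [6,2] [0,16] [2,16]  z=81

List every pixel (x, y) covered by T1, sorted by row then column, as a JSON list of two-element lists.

T0:
  2·area = 132  (B↔C swapped to make it positive)
  edge (0, 22)→(0, 0): d=(0,-22) top-left  bias=+0
  edge (0, 0)→(6, 20): d=(6,20) right/bottom  bias=-1
  edge (6, 20)→(0, 22): d=(-6,2) right/bottom  bias=-1
    (0,2)@(1, 5): e=[22,10,100] → X
    (1,2)@(3, 5): e=[66,-30,96] → .
    (0,3)@(1, 7): e=[22,22,88] → X
    (1,3)@(3, 7): e=[66,-18,84] → .
    (0,4)@(1, 9): e=[22,34,76] → X
    (1,4)@(3, 9): e=[66,-6,72] → .
    (0,5)@(1, 11): e=[22,46,64] → X
    (1,5)@(3, 11): e=[66,6,60] → X
    (2,5)@(5, 11): e=[110,-34,56] → .
    (0,6)@(1, 13): e=[22,58,52] → X
    (2,6)@(5, 13): e=[110,-22,44] → .
    (0,7)@(1, 15): e=[22,70,40] → X
    (7,8)@(15, 17): e=[330,-198,0] → .  [on edge]
    (4,9)@(9, 19): e=[198,-66,0] → .  [on edge]
    (1,10)@(3, 21): e=[66,66,0] → .  [on edge]
  covered (16 px):
    . . . . . . . . . .
    . . . . . . . . . .
    X . . . . . . . . .
    X . . . . . . . . .
    X . . . . . . . . .
    X X . . . . . . . .
    X X . . . . . . . .
    X X . . . . . . . .
    X X X . . . . . . .
    X X X . . . . . . .
    X . . . . . . . . .
    . . . . . . . . . .
T1:
  2·area = 84
  edge (13, 12)→(1, 8): d=(-12,-4) top-left  bias=+0
  edge (1, 8)→(4, 2): d=(3,-6) top-left  bias=+0
  edge (4, 2)→(13, 12): d=(9,10) right/bottom  bias=-1
    (1,2)@(3, 5): e=[44,3,37] → X
    (2,2)@(5, 5): e=[52,15,17] → X
    (3,2)@(7, 5): e=[60,27,-3] → .
    (1,3)@(3, 7): e=[20,9,55] → X
    (3,3)@(7, 7): e=[36,33,15] → X
    (4,3)@(9, 7): e=[44,45,-5] → .
    (1,4)@(3, 9): e=[-4,15,73] → .
    (2,4)@(5, 9): e=[4,27,53] → X
    (4,4)@(9, 9): e=[20,51,13] → X
    (5,4)@(11, 9): e=[28,63,-7] → .
    (2,5)@(5, 11): e=[-20,33,71] → .
    (3,5)@(7, 11): e=[-12,45,51] → .
  covered (9 px):
    . . . . . . . . . .
    . . . . . . . . . .
    . X X . . . . . . .
    . X X X . . . . . .
    . . X X X . . . . .
    . . . . . X . . . .
    . . . . . . . . . .
    . . . . . . . . . .
    . . . . . . . . . .
    . . . . . . . . . .
    . . . . . . . . . .
    . . . . . . . . . .
T2:
  2·area = 28  (B↔C swapped to make it positive)
  edge (6, 2)→(2, 16): d=(-4,14) right/bottom  bias=-1
  edge (2, 16)→(0, 16): d=(-2,0) right/bottom  bias=-1
  edge (0, 16)→(6, 2): d=(6,-14) top-left  bias=+0
    (2,2)@(5, 5): e=[2,22,4] → X
    (3,2)@(7, 5): e=[-26,22,32] → .
    (2,3)@(5, 7): e=[-6,18,16] → .
    (1,4)@(3, 9): e=[14,14,0] → X  [on edge]
    (2,4)@(5, 9): e=[-14,14,28] → .
    (1,5)@(3, 11): e=[6,10,12] → X
    (2,5)@(5, 11): e=[-22,10,40] → .
    (1,6)@(3, 13): e=[-2,6,24] → .
    (0,7)@(1, 15): e=[18,2,8] → X
    (1,7)@(3, 15): e=[-10,2,36] → .
    (0,8)@(1, 17): e=[10,-2,20] → .
  covered (4 px):
    . . . . . . . . . .
    . . . . . . . . . .
    . . X . . . . . . .
    . . . . . . . . . .
    . X . . . . . . . .
    . X . . . . . . . .
    . . . . . . . . . .
    X . . . . . . . . .
    . . . . . . . . . .
    . . . . . . . . . .
    . . . . . . . . . .
    . . . . . . . . . .

Result: [[1,2],[2,2],[1,3],[2,3],[3,3],[2,4],[3,4],[4,4],[5,5]]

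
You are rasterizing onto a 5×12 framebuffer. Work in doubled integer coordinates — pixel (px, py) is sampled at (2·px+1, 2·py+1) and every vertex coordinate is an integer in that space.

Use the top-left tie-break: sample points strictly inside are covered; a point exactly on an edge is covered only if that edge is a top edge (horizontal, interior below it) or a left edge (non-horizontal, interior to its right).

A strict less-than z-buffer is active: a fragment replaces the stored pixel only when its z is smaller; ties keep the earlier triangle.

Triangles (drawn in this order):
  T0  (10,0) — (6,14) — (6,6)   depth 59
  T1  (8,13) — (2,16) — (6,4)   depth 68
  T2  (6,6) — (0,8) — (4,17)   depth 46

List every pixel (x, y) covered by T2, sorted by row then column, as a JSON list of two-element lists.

T0:
  2·area = 32
  edge (10, 0)→(6, 14): d=(-4,14) right/bottom  bias=-1
  edge (6, 14)→(6, 6): d=(0,-8) top-left  bias=+0
  edge (6, 6)→(10, 0): d=(4,-6) top-left  bias=+0
    (4,1)@(9, 3): e=[2,24,6] → █
    (3,2)@(7, 5): e=[22,8,2] → █
    (4,2)@(9, 5): e=[-6,24,14] → ·
    (3,3)@(7, 7): e=[14,8,10] → █
    (4,3)@(9, 7): e=[-14,24,22] → ·
    (3,4)@(7, 9): e=[6,8,18] → █
    (4,4)@(9, 9): e=[-22,24,30] → ·
    (3,5)@(7, 11): e=[-2,8,26] → ·
  covered (4 px):
    · · · · ·
    · · · · █
    · · · █ ·
    · · · █ ·
    · · · █ ·
    · · · · ·
    · · · · ·
    · · · · ·
    · · · · ·
    · · · · ·
    · · · · ·
    · · · · ·
T1:
  2·area = 60
  edge (8, 13)→(2, 16): d=(-6,3) right/bottom  bias=-1
  edge (2, 16)→(6, 4): d=(4,-12) top-left  bias=+0
  edge (6, 4)→(8, 13): d=(2,9) right/bottom  bias=-1
    (3,0)@(7, 1): e=[75,0,-15] → ·  [on edge]
    (2,3)@(5, 7): e=[45,0,15] → █  [on edge]
    (3,3)@(7, 7): e=[39,24,-3] → ·
    (2,4)@(5, 9): e=[33,8,19] → █
    (3,4)@(7, 9): e=[27,32,1] → █
    (4,4)@(9, 9): e=[21,56,-17] → ·
    (2,5)@(5, 11): e=[21,16,23] → █
    (4,5)@(9, 11): e=[9,64,-13] → ·
    (1,6)@(3, 13): e=[15,0,45] → █  [on edge]
    (4,6)@(9, 13): e=[-3,72,-9] → ·
    (1,7)@(3, 15): e=[3,8,49] → █
    (2,7)@(5, 15): e=[-3,32,31] → ·
    (0,9)@(1, 19): e=[-15,0,75] → ·  [on edge]
  covered (9 px):
    · · · · ·
    · · · · ·
    · · · · ·
    · · █ · ·
    · · █ █ ·
    · · █ █ ·
    · █ █ █ ·
    · █ · · ·
    · · · · ·
    · · · · ·
    · · · · ·
    · · · · ·
T2:
  2·area = 62  (B↔C swapped to make it positive)
  edge (6, 6)→(4, 17): d=(-2,11) right/bottom  bias=-1
  edge (4, 17)→(0, 8): d=(-4,-9) top-left  bias=+0
  edge (0, 8)→(6, 6): d=(6,-2) top-left  bias=+0
    (4,2)@(9, 5): e=[-31,93,0] → ·  [on edge]
    (1,3)@(3, 7): e=[31,31,0] → █  [on edge]
    (2,3)@(5, 7): e=[9,49,4] → █
    (3,3)@(7, 7): e=[-13,67,8] → ·
    (0,4)@(1, 9): e=[49,5,8] → █
    (3,4)@(7, 9): e=[-17,59,20] → ·
    (0,5)@(1, 11): e=[45,-3,20] → ·
    (1,5)@(3, 11): e=[23,15,24] → █
    (3,5)@(7, 11): e=[-21,51,32] → ·
    (1,6)@(3, 13): e=[19,7,36] → █
    (2,6)@(5, 13): e=[-3,25,40] → ·
    (1,7)@(3, 15): e=[15,-1,48] → ·
  covered (8 px):
    · · · · ·
    · · · · ·
    · · · · ·
    · █ █ · ·
    █ █ █ · ·
    · █ █ · ·
    · █ · · ·
    · · · · ·
    · · · · ·
    · · · · ·
    · · · · ·
    · · · · ·

Final: [[1,3],[2,3],[0,4],[1,4],[2,4],[1,5],[2,5],[1,6]]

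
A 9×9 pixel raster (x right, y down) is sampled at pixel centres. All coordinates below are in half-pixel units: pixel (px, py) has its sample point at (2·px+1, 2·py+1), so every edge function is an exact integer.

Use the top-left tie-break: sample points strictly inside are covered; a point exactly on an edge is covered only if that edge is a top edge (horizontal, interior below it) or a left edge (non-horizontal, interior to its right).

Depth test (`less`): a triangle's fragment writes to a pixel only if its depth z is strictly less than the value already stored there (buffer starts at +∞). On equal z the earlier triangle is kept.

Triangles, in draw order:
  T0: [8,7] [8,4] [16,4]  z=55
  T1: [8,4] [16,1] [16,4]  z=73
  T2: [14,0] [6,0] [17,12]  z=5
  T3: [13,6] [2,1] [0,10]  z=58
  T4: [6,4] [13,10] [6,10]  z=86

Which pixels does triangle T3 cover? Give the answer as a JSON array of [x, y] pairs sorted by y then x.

T0:
  2·area = 24
  edge (8, 7)→(8, 4): d=(0,-3) top-left  bias=+0
  edge (8, 4)→(16, 4): d=(8,0) top-left  bias=+0
  edge (16, 4)→(8, 7): d=(-8,3) right/bottom  bias=-1
    (4,2)@(9, 5): e=[3,8,13] → #
    (5,2)@(11, 5): e=[9,8,7] → #
    (6,2)@(13, 5): e=[15,8,1] → #
    (7,2)@(15, 5): e=[21,8,-5] → ·
    (4,3)@(9, 7): e=[3,24,-3] → ·
    (5,3)@(11, 7): e=[9,24,-9] → ·
    (6,3)@(13, 7): e=[15,24,-15] → ·
  covered (3 px):
    · · · · · · · · ·
    · · · · · · · · ·
    · · · · # # # · ·
    · · · · · · · · ·
    · · · · · · · · ·
    · · · · · · · · ·
    · · · · · · · · ·
    · · · · · · · · ·
    · · · · · · · · ·
T1:
  2·area = 24
  edge (8, 4)→(16, 1): d=(8,-3) top-left  bias=+0
  edge (16, 1)→(16, 4): d=(0,3) right/bottom  bias=-1
  edge (16, 4)→(8, 4): d=(-8,0) right/bottom  bias=-1
    (5,1)@(11, 3): e=[1,15,8] → #
    (6,1)@(13, 3): e=[7,9,8] → #
    (7,1)@(15, 3): e=[13,3,8] → #
    (8,1)@(17, 3): e=[19,-3,8] → ·
    (5,2)@(11, 5): e=[17,15,-8] → ·
    (6,2)@(13, 5): e=[23,9,-8] → ·
    (7,2)@(15, 5): e=[29,3,-8] → ·
  covered (3 px):
    · · · · · · · · ·
    · · · · · # # # ·
    · · · · · · · · ·
    · · · · · · · · ·
    · · · · · · · · ·
    · · · · · · · · ·
    · · · · · · · · ·
    · · · · · · · · ·
    · · · · · · · · ·
T2:
  2·area = 96  (B↔C swapped to make it positive)
  edge (14, 0)→(17, 12): d=(3,12) right/bottom  bias=-1
  edge (17, 12)→(6, 0): d=(-11,-12) top-left  bias=+0
  edge (6, 0)→(14, 0): d=(8,0) top-left  bias=+0
    (3,0)@(7, 1): e=[87,1,8] → #
    (4,0)@(9, 1): e=[63,25,8] → #
    (5,0)@(11, 1): e=[39,49,8] → #
    (6,0)@(13, 1): e=[15,73,8] → #
    (7,0)@(15, 1): e=[-9,97,8] → ·
    (3,1)@(7, 3): e=[93,-21,24] → ·
    (4,1)@(9, 3): e=[69,3,24] → #
    (7,1)@(15, 3): e=[-3,75,24] → ·
    (4,2)@(9, 5): e=[75,-19,40] → ·
    (5,2)@(11, 5): e=[51,5,40] → #
    (7,2)@(15, 5): e=[3,53,40] → #
    (8,2)@(17, 5): e=[-21,77,40] → ·
  covered (13 px):
    · · · # # # # · ·
    · · · · # # # · ·
    · · · · · # # # ·
    · · · · · · # # ·
    · · · · · · · # ·
    · · · · · · · · ·
    · · · · · · · · ·
    · · · · · · · · ·
    · · · · · · · · ·
T3:
  2·area = 109  (B↔C swapped to make it positive)
  edge (13, 6)→(0, 10): d=(-13,4) right/bottom  bias=-1
  edge (0, 10)→(2, 1): d=(2,-9) top-left  bias=+0
  edge (2, 1)→(13, 6): d=(11,5) right/bottom  bias=-1
    (1,1)@(3, 3): e=[79,13,17] → #
    (2,1)@(5, 3): e=[71,31,7] → #
    (3,1)@(7, 3): e=[63,49,-3] → ·
    (1,2)@(3, 5): e=[53,17,39] → #
    (3,2)@(7, 5): e=[37,53,19] → #
    (4,2)@(9, 5): e=[29,71,9] → #
    (5,2)@(11, 5): e=[21,89,-1] → ·
    (0,3)@(1, 7): e=[35,3,71] → #
    (5,3)@(11, 7): e=[-5,93,21] → ·
    (0,4)@(1, 9): e=[9,7,93] → #
    (2,4)@(5, 9): e=[-7,43,73] → ·
    (3,4)@(7, 9): e=[-15,61,63] → ·
  covered (13 px):
    · · · · · · · · ·
    · # # · · · · · ·
    · # # # # · · · ·
    # # # # # · · · ·
    # # · · · · · · ·
    · · · · · · · · ·
    · · · · · · · · ·
    · · · · · · · · ·
    · · · · · · · · ·
T4:
  2·area = 42
  edge (6, 4)→(13, 10): d=(7,6) right/bottom  bias=-1
  edge (13, 10)→(6, 10): d=(-7,0) right/bottom  bias=-1
  edge (6, 10)→(6, 4): d=(0,-6) top-left  bias=+0
    (3,2)@(7, 5): e=[1,35,6] → #
    (4,2)@(9, 5): e=[-11,35,18] → ·
    (3,3)@(7, 7): e=[15,21,6] → #
    (4,3)@(9, 7): e=[3,21,18] → #
    (5,3)@(11, 7): e=[-9,21,30] → ·
    (3,4)@(7, 9): e=[29,7,6] → #
    (5,4)@(11, 9): e=[5,7,30] → #
    (6,4)@(13, 9): e=[-7,7,42] → ·
    (3,5)@(7, 11): e=[43,-7,6] → ·
    (4,5)@(9, 11): e=[31,-7,18] → ·
    (5,5)@(11, 11): e=[19,-7,30] → ·
  covered (6 px):
    · · · · · · · · ·
    · · · · · · · · ·
    · · · # · · · · ·
    · · · # # · · · ·
    · · · # # # · · ·
    · · · · · · · · ·
    · · · · · · · · ·
    · · · · · · · · ·
    · · · · · · · · ·

Result: [[1,1],[2,1],[1,2],[2,2],[3,2],[4,2],[0,3],[1,3],[2,3],[3,3],[4,3],[0,4],[1,4]]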